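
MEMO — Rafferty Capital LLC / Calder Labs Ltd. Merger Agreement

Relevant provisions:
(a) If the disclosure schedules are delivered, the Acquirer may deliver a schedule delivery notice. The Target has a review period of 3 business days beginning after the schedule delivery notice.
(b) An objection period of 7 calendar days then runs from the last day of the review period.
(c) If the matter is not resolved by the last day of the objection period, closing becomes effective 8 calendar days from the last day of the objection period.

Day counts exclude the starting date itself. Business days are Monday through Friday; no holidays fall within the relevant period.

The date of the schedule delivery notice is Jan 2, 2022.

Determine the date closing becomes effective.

The last day of the review period: counting 3 business days from Sunday, Jan 2, 2022 (Jan 3, Jan 4, Jan 5, skipping weekends) reaches Wednesday, Jan 5, 2022.
The last day of the objection period: Jan 5, 2022 + 7 days = Jan 12, 2022.
The date closing becomes effective: Jan 12, 2022 + 8 days = Jan 20, 2022.

Jan 20, 2022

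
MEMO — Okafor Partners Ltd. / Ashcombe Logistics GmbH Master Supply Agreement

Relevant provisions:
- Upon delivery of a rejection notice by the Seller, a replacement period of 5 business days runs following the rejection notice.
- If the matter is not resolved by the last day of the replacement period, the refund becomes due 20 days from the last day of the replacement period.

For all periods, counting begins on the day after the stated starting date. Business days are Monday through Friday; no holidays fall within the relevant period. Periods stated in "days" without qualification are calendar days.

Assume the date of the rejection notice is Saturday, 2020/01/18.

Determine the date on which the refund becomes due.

From Saturday, 2020/01/18, 5 business days (Jan 20, Jan 21, Jan 22, Jan 23, Jan 24, skipping weekends) brings us to Friday, 2020/01/24, which is the last day of the replacement period.
The date on which the refund becomes due: 20 calendar days after 2020/01/24 is 2020/02/13.

2020/02/13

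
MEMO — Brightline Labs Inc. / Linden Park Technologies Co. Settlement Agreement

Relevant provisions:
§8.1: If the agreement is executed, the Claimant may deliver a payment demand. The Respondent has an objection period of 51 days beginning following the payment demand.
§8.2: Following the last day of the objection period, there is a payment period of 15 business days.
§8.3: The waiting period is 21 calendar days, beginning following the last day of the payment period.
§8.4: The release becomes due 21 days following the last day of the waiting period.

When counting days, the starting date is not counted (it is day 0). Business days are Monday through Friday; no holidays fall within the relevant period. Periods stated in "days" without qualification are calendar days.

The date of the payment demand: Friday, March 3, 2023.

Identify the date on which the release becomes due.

June 23, 2023

Adding 51 calendar days to March 3, 2023 gives April 23, 2023, which is the last day of the objection period.
From Sunday, April 23, 2023, 15 business days (Apr 24, Apr 25, Apr 26, Apr 27, …, May 10, May 11, May 12, skipping weekends) brings us to Friday, May 12, 2023, which is the last day of the payment period.
The last day of the waiting period: 21 calendar days after May 12, 2023 is June 2, 2023.
The date on which the release becomes due: 21 calendar days after June 2, 2023 is June 23, 2023.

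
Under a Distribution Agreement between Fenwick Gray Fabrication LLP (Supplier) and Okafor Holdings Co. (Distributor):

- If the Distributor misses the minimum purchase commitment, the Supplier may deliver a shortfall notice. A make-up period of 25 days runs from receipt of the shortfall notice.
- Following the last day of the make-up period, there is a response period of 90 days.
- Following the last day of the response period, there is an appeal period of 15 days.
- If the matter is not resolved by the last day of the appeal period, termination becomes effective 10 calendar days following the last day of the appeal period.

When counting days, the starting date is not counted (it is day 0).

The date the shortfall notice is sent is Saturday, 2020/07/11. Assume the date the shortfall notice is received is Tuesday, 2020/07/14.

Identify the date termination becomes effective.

2020/12/01

The last day of the make-up period: 2020/07/14 + 25 days = 2020/08/08.
The last day of the response period: 2020/08/08 + 90 days = 2020/11/06.
The last day of the appeal period: 2020/11/06 + 15 days = 2020/11/21.
The date termination becomes effective: 2020/11/21 + 10 days = 2020/12/01.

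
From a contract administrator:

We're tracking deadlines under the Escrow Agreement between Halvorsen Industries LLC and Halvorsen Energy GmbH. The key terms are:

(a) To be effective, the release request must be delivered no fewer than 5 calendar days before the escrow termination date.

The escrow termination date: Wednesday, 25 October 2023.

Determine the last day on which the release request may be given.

20 October 2023

25 October 2023 minus 5 days is 20 October 2023.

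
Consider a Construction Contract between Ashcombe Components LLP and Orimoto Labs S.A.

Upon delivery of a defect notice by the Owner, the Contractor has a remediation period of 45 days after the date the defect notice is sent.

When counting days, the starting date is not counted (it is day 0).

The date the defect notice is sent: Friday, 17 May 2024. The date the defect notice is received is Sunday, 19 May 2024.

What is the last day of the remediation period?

1 July 2024

The last day of the remediation period: 45 calendar days after 17 May 2024 is 1 July 2024.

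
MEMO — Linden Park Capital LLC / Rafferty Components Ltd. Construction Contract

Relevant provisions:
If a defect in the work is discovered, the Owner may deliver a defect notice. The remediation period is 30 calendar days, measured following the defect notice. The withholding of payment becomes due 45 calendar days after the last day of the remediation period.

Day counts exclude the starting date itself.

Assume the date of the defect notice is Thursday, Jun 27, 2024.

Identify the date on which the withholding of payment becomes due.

The last day of the remediation period: Jun 27, 2024 + 30 days = Jul 27, 2024.
The date on which the withholding of payment becomes due: 45 calendar days after Jul 27, 2024 is Sep 10, 2024.

Sep 10, 2024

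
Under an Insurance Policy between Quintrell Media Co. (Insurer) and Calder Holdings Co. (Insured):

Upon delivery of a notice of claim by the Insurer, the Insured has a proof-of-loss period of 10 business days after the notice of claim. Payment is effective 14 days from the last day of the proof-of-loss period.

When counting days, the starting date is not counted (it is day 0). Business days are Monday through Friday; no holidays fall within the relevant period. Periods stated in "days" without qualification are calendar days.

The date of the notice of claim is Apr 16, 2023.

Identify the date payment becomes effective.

May 12, 2023

From Sunday, Apr 16, 2023, 10 business days (Apr 17, Apr 18, Apr 19, Apr 20, Apr 21, Apr 24, Apr 25, Apr 26, Apr 27, Apr 28, skipping weekends) brings us to Friday, Apr 28, 2023, which is the last day of the proof-of-loss period.
The date payment becomes effective: Apr 28, 2023 + 14 days = May 12, 2023.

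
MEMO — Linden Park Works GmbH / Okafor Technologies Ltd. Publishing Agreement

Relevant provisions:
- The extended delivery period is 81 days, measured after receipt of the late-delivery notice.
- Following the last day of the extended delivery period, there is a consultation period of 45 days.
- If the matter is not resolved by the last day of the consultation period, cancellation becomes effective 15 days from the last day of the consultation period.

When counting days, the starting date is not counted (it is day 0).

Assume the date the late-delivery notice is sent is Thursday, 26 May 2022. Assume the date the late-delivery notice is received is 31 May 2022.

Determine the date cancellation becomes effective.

19 October 2022

Adding 81 calendar days to 31 May 2022 gives 20 August 2022, which is the last day of the extended delivery period.
The last day of the consultation period: 20 August 2022 + 45 days = 4 October 2022.
Adding 15 calendar days to 4 October 2022 gives 19 October 2022, which is the date cancellation becomes effective.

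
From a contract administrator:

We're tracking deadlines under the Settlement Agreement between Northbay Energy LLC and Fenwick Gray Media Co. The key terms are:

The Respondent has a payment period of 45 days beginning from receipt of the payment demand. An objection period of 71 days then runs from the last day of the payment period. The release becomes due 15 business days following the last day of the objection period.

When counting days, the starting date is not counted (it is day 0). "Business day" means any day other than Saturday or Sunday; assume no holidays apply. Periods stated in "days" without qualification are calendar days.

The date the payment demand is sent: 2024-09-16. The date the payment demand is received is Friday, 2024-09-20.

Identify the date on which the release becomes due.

The last day of the payment period: 45 calendar days after 2024-09-20 is 2024-11-04.
The last day of the objection period: 71 calendar days after 2024-11-04 is 2025-01-14.
From Tuesday, 2025-01-14, 15 business days (Jan 15, Jan 16, Jan 17, Jan 20, …, Jan 31, Feb 3, Feb 4, skipping weekends) brings us to Tuesday, 2025-02-04, which is the date on which the release becomes due.

2025-02-04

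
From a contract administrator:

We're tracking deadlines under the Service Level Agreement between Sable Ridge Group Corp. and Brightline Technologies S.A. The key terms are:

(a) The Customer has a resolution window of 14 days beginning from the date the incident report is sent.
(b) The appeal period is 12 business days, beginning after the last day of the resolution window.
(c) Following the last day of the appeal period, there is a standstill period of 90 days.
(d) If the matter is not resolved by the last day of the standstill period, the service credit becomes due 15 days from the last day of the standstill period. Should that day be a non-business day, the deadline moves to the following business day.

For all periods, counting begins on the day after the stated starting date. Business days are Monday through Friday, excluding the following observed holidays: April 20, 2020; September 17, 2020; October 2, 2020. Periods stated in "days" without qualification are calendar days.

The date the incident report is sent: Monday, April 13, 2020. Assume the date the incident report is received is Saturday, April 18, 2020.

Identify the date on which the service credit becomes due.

August 26, 2020

Adding 14 calendar days to April 13, 2020 gives April 27, 2020, which is the last day of the resolution window.
The last day of the appeal period: 12 business days after Monday, April 27, 2020, skipping weekends — Apr 28, Apr 29, Apr 30, May 1, …, May 11, May 12, May 13 — lands on Wednesday, May 13, 2020.
Adding 90 calendar days to May 13, 2020 gives August 11, 2020, which is the last day of the standstill period.
Adding 15 calendar days to August 11, 2020 gives August 26, 2020, which is the date on which the service credit becomes due. August 26, 2020 is a Wednesday and is not a listed holiday, so no roll-forward applies.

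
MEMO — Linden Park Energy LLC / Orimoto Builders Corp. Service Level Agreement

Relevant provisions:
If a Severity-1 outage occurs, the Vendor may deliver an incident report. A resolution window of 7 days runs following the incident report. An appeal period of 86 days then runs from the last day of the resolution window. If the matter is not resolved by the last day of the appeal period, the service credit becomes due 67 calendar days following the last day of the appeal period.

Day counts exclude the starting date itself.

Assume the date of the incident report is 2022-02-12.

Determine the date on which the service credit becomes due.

2022-07-22

The last day of the resolution window: 7 calendar days after 2022-02-12 is 2022-02-19.
Adding 86 calendar days to 2022-02-19 gives 2022-05-16, which is the last day of the appeal period.
The date on which the service credit becomes due: 2022-05-16 + 67 days = 2022-07-22.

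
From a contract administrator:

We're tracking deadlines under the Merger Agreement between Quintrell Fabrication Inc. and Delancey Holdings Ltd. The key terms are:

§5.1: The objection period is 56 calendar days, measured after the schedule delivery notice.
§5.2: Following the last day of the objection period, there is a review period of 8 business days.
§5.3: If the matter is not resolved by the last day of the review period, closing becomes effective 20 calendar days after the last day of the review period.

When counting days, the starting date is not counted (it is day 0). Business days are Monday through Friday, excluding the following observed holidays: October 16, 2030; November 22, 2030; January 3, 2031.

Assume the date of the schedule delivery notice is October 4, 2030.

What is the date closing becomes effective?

Adding 56 calendar days to October 4, 2030 gives November 29, 2030, which is the last day of the objection period.
The last day of the review period: counting 8 business days from Friday, November 29, 2030 (Dec 2, Dec 3, Dec 4, Dec 5, Dec 6, Dec 9, Dec 10, Dec 11, skipping weekends) reaches Wednesday, December 11, 2030.
The date closing becomes effective: 20 calendar days after December 11, 2030 is December 31, 2030.

December 31, 2030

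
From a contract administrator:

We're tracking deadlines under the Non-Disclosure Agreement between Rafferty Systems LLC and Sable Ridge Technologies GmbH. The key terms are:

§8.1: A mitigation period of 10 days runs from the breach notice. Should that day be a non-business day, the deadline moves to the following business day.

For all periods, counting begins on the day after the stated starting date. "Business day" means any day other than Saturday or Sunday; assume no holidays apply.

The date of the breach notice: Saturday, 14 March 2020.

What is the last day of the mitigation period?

The last day of the mitigation period: 14 March 2020 + 10 days = 24 March 2020. 24 March 2020 is a Tuesday, so no roll-forward applies.

24 March 2020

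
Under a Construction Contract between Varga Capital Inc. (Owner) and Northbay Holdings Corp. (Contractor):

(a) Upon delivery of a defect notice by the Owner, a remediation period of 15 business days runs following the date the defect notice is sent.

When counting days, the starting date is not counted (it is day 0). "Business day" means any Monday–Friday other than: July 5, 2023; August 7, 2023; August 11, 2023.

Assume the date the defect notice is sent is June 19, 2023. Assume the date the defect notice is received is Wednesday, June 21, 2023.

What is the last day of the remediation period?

From Monday, June 19, 2023, 15 business days (Jun 20, Jun 21, Jun 22, Jun 23, …, Jul 7, Jul 10, Jul 11, skipping weekends and the listed holiday on Jul 5) brings us to Tuesday, July 11, 2023, which is the last day of the remediation period.

July 11, 2023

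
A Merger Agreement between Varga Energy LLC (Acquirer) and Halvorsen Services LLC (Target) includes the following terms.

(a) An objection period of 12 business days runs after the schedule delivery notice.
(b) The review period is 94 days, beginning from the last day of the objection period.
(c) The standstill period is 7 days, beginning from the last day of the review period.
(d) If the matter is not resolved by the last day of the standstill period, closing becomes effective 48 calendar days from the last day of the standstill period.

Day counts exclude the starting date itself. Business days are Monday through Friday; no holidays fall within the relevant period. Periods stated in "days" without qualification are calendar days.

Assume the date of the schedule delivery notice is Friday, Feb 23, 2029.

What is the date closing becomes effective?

Aug 9, 2029

From Friday, Feb 23, 2029, 12 business days (Feb 26, Feb 27, Feb 28, Mar 1, …, Mar 9, Mar 12, Mar 13, skipping weekends) brings us to Tuesday, Mar 13, 2029, which is the last day of the objection period.
The last day of the review period: 94 calendar days after Mar 13, 2029 is Jun 15, 2029.
The last day of the standstill period: 7 calendar days after Jun 15, 2029 is Jun 22, 2029.
The date closing becomes effective: 48 calendar days after Jun 22, 2029 is Aug 9, 2029.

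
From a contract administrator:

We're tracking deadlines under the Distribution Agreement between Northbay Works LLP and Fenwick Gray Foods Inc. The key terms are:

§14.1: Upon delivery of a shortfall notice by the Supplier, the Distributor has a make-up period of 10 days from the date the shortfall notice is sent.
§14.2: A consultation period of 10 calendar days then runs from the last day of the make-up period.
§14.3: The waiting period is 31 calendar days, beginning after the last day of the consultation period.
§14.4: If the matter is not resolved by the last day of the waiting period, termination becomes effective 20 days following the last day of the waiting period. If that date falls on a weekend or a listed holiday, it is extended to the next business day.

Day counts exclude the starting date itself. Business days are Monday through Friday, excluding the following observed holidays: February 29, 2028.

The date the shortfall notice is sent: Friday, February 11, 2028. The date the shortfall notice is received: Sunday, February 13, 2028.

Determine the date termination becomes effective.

April 24, 2028

The last day of the make-up period: 10 calendar days after February 11, 2028 is February 21, 2028.
Adding 10 calendar days to February 21, 2028 gives March 2, 2028, which is the last day of the consultation period.
The last day of the waiting period: 31 calendar days after March 2, 2028 is April 2, 2028.
Adding 20 calendar days to April 2, 2028 gives April 22, 2028, which is the date termination becomes effective. That falls on a Saturday, so it rolls to the next business day, Monday, April 24, 2028.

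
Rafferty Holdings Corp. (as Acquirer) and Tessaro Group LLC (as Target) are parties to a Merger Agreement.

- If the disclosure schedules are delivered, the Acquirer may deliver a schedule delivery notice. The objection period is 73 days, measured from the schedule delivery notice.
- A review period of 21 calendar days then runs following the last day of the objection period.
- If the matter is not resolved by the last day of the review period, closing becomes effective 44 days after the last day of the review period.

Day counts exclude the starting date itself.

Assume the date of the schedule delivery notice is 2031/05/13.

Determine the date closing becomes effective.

Adding 73 calendar days to 2031/05/13 gives 2031/07/25, which is the last day of the objection period.
Adding 21 calendar days to 2031/07/25 gives 2031/08/15, which is the last day of the review period.
Adding 44 calendar days to 2031/08/15 gives 2031/09/28, which is the date closing becomes effective.

2031/09/28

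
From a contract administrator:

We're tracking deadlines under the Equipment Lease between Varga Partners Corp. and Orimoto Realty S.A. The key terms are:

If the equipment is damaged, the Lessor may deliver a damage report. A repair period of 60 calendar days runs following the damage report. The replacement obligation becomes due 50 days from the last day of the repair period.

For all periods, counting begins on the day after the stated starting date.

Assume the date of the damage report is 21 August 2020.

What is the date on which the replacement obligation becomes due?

The last day of the repair period: 60 calendar days after 21 August 2020 is 20 October 2020.
The date on which the replacement obligation becomes due: 20 October 2020 + 50 days = 9 December 2020.

9 December 2020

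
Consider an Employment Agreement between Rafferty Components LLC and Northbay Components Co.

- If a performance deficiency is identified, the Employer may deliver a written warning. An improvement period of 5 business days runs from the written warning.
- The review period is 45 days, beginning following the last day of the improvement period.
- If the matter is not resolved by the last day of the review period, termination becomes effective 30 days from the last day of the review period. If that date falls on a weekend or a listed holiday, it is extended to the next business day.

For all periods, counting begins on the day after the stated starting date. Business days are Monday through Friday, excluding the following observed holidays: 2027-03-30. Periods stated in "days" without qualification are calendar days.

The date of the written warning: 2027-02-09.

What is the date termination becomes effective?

The last day of the improvement period: 5 business days after Tuesday, 2027-02-09, skipping weekends — Feb 10, Feb 11, Feb 12, Feb 15, Feb 16 — lands on Tuesday, 2027-02-16.
The last day of the review period: 45 calendar days after 2027-02-16 is 2027-04-02.
The date termination becomes effective: 30 calendar days after 2027-04-02 is 2027-05-02. That falls on a Sunday, so it rolls to the next business day, Monday, 2027-05-03.

2027-05-03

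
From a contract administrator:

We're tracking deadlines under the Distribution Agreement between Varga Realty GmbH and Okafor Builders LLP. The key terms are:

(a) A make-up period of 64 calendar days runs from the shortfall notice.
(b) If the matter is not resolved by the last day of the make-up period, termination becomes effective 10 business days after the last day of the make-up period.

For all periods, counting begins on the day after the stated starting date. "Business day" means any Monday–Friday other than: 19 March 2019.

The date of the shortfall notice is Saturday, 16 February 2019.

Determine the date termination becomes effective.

The last day of the make-up period: 64 calendar days after 16 February 2019 is 21 April 2019.
The date termination becomes effective: counting 10 business days from Sunday, 21 April 2019 (Apr 22, Apr 23, Apr 24, Apr 25, Apr 26, Apr 29, Apr 30, May 1, May 2, May 3, skipping weekends) reaches Friday, 3 May 2019.

3 May 2019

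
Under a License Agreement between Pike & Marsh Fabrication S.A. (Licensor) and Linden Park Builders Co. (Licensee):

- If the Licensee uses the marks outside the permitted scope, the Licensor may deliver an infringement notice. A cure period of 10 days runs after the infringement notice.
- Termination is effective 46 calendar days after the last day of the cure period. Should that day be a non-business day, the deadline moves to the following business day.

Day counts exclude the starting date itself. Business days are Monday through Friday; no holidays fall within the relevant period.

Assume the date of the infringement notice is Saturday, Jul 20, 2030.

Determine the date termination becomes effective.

The last day of the cure period: Jul 20, 2030 + 10 days = Jul 30, 2030.
Adding 46 calendar days to Jul 30, 2030 gives Sep 14, 2030, which is the date termination becomes effective. That falls on a Saturday, so it rolls to the next business day, Monday, Sep 16, 2030.

Sep 16, 2030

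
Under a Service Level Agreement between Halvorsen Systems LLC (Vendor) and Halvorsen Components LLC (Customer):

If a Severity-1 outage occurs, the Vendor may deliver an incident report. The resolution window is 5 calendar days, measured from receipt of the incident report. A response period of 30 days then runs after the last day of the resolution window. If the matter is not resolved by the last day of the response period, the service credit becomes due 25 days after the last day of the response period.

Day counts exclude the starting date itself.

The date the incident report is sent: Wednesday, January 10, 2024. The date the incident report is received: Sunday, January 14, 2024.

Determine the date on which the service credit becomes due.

The last day of the resolution window: January 14, 2024 + 5 days = January 19, 2024.
The last day of the response period: 30 calendar days after January 19, 2024 is February 18, 2024.
The date on which the service credit becomes due: February 18, 2024 + 25 days = March 14, 2024.

March 14, 2024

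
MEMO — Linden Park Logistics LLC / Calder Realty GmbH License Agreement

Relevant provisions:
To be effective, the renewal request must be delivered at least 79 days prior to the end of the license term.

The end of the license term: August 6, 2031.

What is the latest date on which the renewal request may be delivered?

May 19, 2031

Counting back 79 calendar days from August 6, 2031 gives May 19, 2031.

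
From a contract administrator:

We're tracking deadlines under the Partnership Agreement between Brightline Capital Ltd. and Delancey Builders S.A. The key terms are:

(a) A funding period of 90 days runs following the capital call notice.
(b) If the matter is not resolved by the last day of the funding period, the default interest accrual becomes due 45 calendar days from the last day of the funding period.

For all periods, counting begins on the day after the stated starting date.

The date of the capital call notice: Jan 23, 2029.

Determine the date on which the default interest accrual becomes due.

The last day of the funding period: Jan 23, 2029 + 90 days = Apr 23, 2029.
Adding 45 calendar days to Apr 23, 2029 gives Jun 7, 2029, which is the date on which the default interest accrual becomes due.

Jun 7, 2029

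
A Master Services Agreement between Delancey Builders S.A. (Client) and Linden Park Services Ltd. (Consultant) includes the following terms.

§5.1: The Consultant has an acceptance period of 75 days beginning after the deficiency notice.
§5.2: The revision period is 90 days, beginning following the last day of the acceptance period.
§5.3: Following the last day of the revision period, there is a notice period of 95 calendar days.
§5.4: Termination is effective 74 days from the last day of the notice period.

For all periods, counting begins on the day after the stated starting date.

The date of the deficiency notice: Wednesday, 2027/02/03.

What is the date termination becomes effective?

Adding 75 calendar days to 2027/02/03 gives 2027/04/19, which is the last day of the acceptance period.
The last day of the revision period: 2027/04/19 + 90 days = 2027/07/18.
Adding 95 calendar days to 2027/07/18 gives 2027/10/21, which is the last day of the notice period.
The date termination becomes effective: 2027/10/21 + 74 days = 2028/01/03.

2028/01/03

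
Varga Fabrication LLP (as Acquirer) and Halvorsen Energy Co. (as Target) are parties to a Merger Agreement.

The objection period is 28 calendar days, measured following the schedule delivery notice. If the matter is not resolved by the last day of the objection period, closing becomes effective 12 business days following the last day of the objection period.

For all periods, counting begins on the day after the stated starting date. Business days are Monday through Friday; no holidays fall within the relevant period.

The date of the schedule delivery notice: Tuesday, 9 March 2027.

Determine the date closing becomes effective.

22 April 2027

Adding 28 calendar days to 9 March 2027 gives 6 April 2027, which is the last day of the objection period.
The date closing becomes effective: counting 12 business days from Tuesday, 6 April 2027 (Apr 7, Apr 8, Apr 9, Apr 12, …, Apr 20, Apr 21, Apr 22, skipping weekends) reaches Thursday, 22 April 2027.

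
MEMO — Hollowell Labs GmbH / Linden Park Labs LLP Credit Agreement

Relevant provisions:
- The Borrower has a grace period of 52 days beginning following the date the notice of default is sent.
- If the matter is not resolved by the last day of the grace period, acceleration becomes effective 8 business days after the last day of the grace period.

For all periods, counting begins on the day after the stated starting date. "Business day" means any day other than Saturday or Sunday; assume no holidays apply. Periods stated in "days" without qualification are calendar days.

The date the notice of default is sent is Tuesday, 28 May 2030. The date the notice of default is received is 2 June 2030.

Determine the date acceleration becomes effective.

31 July 2030

The last day of the grace period: 28 May 2030 + 52 days = 19 July 2030.
The date acceleration becomes effective: counting 8 business days from Friday, 19 July 2030 (Jul 22, Jul 23, Jul 24, Jul 25, Jul 26, Jul 29, Jul 30, Jul 31, skipping weekends) reaches Wednesday, 31 July 2030.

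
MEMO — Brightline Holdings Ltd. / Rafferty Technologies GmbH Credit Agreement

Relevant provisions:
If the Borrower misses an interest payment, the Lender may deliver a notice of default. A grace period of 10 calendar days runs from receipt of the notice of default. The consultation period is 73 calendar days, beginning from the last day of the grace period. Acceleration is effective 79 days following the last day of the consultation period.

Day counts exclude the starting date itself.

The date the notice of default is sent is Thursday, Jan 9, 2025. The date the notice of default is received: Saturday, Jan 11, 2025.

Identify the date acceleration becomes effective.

Adding 10 calendar days to Jan 11, 2025 gives Jan 21, 2025, which is the last day of the grace period.
The last day of the consultation period: Jan 21, 2025 + 73 days = Apr 4, 2025.
The date acceleration becomes effective: 79 calendar days after Apr 4, 2025 is Jun 22, 2025.

Jun 22, 2025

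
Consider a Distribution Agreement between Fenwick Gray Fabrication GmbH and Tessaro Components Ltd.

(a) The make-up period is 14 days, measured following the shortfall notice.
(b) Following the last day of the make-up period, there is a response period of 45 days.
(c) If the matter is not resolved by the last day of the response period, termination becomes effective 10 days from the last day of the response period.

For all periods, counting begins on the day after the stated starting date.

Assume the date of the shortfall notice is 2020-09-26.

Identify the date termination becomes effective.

2020-12-04

Adding 14 calendar days to 2020-09-26 gives 2020-10-10, which is the last day of the make-up period.
Adding 45 calendar days to 2020-10-10 gives 2020-11-24, which is the last day of the response period.
Adding 10 calendar days to 2020-11-24 gives 2020-12-04, which is the date termination becomes effective.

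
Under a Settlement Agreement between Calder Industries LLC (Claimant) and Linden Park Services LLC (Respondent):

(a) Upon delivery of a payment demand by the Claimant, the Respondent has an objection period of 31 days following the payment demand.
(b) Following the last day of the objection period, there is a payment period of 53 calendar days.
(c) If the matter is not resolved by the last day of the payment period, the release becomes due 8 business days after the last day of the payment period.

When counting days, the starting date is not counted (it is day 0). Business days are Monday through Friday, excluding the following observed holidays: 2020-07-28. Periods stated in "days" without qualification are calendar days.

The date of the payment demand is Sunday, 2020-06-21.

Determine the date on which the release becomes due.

The last day of the objection period: 31 calendar days after 2020-06-21 is 2020-07-22.
Adding 53 calendar days to 2020-07-22 gives 2020-09-13, which is the last day of the payment period.
The date on which the release becomes due: counting 8 business days from Sunday, 2020-09-13 (Sep 14, Sep 15, Sep 16, Sep 17, Sep 18, Sep 21, Sep 22, Sep 23, skipping weekends) reaches Wednesday, 2020-09-23.

2020-09-23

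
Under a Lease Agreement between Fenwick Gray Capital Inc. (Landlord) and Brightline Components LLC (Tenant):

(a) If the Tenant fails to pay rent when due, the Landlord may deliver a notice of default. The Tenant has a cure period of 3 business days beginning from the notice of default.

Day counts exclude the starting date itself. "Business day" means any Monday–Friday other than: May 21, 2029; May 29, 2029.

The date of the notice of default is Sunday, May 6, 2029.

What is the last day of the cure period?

May 9, 2029

The last day of the cure period: counting 3 business days from Sunday, May 6, 2029 (May 7, May 8, May 9, skipping weekends) reaches Wednesday, May 9, 2029.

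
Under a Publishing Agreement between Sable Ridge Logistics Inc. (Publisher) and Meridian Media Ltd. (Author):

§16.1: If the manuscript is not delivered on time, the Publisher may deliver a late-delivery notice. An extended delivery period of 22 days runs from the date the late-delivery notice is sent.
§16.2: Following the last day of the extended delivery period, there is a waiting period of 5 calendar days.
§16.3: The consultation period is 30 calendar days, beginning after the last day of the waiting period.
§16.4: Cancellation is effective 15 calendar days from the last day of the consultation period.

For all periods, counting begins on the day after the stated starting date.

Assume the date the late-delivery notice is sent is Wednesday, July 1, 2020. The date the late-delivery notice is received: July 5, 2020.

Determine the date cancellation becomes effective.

September 11, 2020

Adding 22 calendar days to July 1, 2020 gives July 23, 2020, which is the last day of the extended delivery period.
The last day of the waiting period: 5 calendar days after July 23, 2020 is July 28, 2020.
The last day of the consultation period: July 28, 2020 + 30 days = August 27, 2020.
The date cancellation becomes effective: 15 calendar days after August 27, 2020 is September 11, 2020.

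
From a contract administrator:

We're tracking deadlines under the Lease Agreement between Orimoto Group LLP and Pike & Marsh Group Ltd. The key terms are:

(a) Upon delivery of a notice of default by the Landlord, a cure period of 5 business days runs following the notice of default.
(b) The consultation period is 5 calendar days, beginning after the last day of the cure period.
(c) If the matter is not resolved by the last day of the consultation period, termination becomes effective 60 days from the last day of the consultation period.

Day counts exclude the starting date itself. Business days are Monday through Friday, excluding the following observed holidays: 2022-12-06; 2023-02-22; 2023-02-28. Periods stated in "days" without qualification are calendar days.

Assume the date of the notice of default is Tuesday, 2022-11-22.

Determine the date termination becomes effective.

The last day of the cure period: 5 business days after Tuesday, 2022-11-22, skipping weekends — Nov 23, Nov 24, Nov 25, Nov 28, Nov 29 — lands on Tuesday, 2022-11-29.
Adding 5 calendar days to 2022-11-29 gives 2022-12-04, which is the last day of the consultation period.
Adding 60 calendar days to 2022-12-04 gives 2023-02-02, which is the date termination becomes effective.

2023-02-02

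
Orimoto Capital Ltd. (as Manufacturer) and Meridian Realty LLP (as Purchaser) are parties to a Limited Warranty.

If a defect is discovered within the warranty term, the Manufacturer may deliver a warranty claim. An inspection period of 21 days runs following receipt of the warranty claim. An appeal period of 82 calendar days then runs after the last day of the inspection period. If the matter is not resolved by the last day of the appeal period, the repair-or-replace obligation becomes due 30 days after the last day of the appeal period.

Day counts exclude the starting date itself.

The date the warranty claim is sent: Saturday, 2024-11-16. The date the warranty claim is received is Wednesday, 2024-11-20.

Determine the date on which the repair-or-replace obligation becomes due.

The last day of the inspection period: 21 calendar days after 2024-11-20 is 2024-12-11.
Adding 82 calendar days to 2024-12-11 gives 2025-03-03, which is the last day of the appeal period.
The date on which the repair-or-replace obligation becomes due: 30 calendar days after 2025-03-03 is 2025-04-02.

2025-04-02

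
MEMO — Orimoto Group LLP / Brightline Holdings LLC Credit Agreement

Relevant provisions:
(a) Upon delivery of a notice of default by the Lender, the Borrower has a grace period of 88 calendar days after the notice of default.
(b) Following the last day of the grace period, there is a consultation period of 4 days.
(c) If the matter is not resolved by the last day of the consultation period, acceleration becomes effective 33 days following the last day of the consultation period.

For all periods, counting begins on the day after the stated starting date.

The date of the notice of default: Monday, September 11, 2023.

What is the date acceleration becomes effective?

Adding 88 calendar days to September 11, 2023 gives December 8, 2023, which is the last day of the grace period.
The last day of the consultation period: 4 calendar days after December 8, 2023 is December 12, 2023.
The date acceleration becomes effective: 33 calendar days after December 12, 2023 is January 14, 2024.

January 14, 2024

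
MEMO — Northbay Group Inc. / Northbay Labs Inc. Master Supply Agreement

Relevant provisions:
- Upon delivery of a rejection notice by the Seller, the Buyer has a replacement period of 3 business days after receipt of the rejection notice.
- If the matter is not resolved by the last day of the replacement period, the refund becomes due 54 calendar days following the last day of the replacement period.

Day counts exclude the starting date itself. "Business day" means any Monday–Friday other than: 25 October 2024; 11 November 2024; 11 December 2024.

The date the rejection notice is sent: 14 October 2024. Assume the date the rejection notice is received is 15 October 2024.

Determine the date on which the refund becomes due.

11 December 2024

The last day of the replacement period: 3 business days after Tuesday, 15 October 2024, skipping weekends — Oct 16, Oct 17, Oct 18 — lands on Friday, 18 October 2024.
The date on which the refund becomes due: 54 calendar days after 18 October 2024 is 11 December 2024.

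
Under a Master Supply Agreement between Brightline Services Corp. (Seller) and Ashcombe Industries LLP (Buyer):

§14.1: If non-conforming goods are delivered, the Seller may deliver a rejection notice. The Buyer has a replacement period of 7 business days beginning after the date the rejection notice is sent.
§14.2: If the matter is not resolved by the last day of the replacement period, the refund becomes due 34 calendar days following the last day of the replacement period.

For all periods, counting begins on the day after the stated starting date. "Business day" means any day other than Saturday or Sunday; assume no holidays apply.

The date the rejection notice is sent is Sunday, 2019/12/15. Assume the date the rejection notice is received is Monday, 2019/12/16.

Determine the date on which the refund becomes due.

2020/01/27

The last day of the replacement period: counting 7 business days from Sunday, 2019/12/15 (Dec 16, Dec 17, Dec 18, Dec 19, Dec 20, Dec 23, Dec 24, skipping weekends) reaches Tuesday, 2019/12/24.
The date on which the refund becomes due: 34 calendar days after 2019/12/24 is 2020/01/27.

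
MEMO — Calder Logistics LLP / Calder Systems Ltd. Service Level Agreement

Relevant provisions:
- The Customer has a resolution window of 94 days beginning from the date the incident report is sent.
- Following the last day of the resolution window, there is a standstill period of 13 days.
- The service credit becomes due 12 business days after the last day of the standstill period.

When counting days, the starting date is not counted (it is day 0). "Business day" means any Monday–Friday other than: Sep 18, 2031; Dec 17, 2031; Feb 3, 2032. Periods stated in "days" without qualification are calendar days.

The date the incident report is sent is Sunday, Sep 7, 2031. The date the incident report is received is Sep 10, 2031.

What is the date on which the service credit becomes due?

Jan 8, 2032

The last day of the resolution window: Sep 7, 2031 + 94 days = Dec 10, 2031.
The last day of the standstill period: Dec 10, 2031 + 13 days = Dec 23, 2031.
From Tuesday, Dec 23, 2031, 12 business days (Dec 24, Dec 25, Dec 26, Dec 29, …, Jan 6, Jan 7, Jan 8, skipping weekends) brings us to Thursday, Jan 8, 2032, which is the date on which the service credit becomes due.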